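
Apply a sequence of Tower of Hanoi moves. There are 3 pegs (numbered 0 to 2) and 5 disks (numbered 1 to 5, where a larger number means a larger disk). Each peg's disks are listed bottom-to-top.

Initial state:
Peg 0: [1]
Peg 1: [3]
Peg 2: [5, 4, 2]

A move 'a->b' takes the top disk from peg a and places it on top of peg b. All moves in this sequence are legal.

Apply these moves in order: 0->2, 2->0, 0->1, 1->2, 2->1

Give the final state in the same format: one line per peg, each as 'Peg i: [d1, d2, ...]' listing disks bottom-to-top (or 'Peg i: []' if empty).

After move 1 (0->2):
Peg 0: []
Peg 1: [3]
Peg 2: [5, 4, 2, 1]

After move 2 (2->0):
Peg 0: [1]
Peg 1: [3]
Peg 2: [5, 4, 2]

After move 3 (0->1):
Peg 0: []
Peg 1: [3, 1]
Peg 2: [5, 4, 2]

After move 4 (1->2):
Peg 0: []
Peg 1: [3]
Peg 2: [5, 4, 2, 1]

After move 5 (2->1):
Peg 0: []
Peg 1: [3, 1]
Peg 2: [5, 4, 2]

Answer: Peg 0: []
Peg 1: [3, 1]
Peg 2: [5, 4, 2]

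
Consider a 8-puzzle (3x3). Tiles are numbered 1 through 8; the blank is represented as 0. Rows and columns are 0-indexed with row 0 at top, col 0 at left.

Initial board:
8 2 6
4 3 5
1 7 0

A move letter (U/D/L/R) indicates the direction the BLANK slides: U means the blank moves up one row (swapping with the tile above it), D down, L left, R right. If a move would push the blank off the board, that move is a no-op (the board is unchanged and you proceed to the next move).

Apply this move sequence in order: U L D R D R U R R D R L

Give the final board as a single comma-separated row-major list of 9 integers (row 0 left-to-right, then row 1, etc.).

After move 1 (U):
8 2 6
4 3 0
1 7 5

After move 2 (L):
8 2 6
4 0 3
1 7 5

After move 3 (D):
8 2 6
4 7 3
1 0 5

After move 4 (R):
8 2 6
4 7 3
1 5 0

After move 5 (D):
8 2 6
4 7 3
1 5 0

After move 6 (R):
8 2 6
4 7 3
1 5 0

After move 7 (U):
8 2 6
4 7 0
1 5 3

After move 8 (R):
8 2 6
4 7 0
1 5 3

After move 9 (R):
8 2 6
4 7 0
1 5 3

After move 10 (D):
8 2 6
4 7 3
1 5 0

After move 11 (R):
8 2 6
4 7 3
1 5 0

After move 12 (L):
8 2 6
4 7 3
1 0 5

Answer: 8, 2, 6, 4, 7, 3, 1, 0, 5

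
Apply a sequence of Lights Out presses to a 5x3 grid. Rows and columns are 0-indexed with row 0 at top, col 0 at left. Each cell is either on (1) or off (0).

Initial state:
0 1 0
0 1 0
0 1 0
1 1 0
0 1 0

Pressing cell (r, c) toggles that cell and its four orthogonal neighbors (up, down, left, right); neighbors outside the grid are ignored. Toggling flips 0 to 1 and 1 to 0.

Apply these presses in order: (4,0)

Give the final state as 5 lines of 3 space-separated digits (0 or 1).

Answer: 0 1 0
0 1 0
0 1 0
0 1 0
1 0 0

Derivation:
After press 1 at (4,0):
0 1 0
0 1 0
0 1 0
0 1 0
1 0 0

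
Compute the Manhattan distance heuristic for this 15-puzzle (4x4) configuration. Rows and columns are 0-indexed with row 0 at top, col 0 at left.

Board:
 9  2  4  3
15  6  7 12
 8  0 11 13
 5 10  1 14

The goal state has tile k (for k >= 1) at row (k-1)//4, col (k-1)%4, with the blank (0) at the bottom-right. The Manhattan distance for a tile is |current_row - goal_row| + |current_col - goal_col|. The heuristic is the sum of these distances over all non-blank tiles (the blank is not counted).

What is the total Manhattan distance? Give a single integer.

Answer: 27

Derivation:
Tile 9: at (0,0), goal (2,0), distance |0-2|+|0-0| = 2
Tile 2: at (0,1), goal (0,1), distance |0-0|+|1-1| = 0
Tile 4: at (0,2), goal (0,3), distance |0-0|+|2-3| = 1
Tile 3: at (0,3), goal (0,2), distance |0-0|+|3-2| = 1
Tile 15: at (1,0), goal (3,2), distance |1-3|+|0-2| = 4
Tile 6: at (1,1), goal (1,1), distance |1-1|+|1-1| = 0
Tile 7: at (1,2), goal (1,2), distance |1-1|+|2-2| = 0
Tile 12: at (1,3), goal (2,3), distance |1-2|+|3-3| = 1
Tile 8: at (2,0), goal (1,3), distance |2-1|+|0-3| = 4
Tile 11: at (2,2), goal (2,2), distance |2-2|+|2-2| = 0
Tile 13: at (2,3), goal (3,0), distance |2-3|+|3-0| = 4
Tile 5: at (3,0), goal (1,0), distance |3-1|+|0-0| = 2
Tile 10: at (3,1), goal (2,1), distance |3-2|+|1-1| = 1
Tile 1: at (3,2), goal (0,0), distance |3-0|+|2-0| = 5
Tile 14: at (3,3), goal (3,1), distance |3-3|+|3-1| = 2
Sum: 2 + 0 + 1 + 1 + 4 + 0 + 0 + 1 + 4 + 0 + 4 + 2 + 1 + 5 + 2 = 27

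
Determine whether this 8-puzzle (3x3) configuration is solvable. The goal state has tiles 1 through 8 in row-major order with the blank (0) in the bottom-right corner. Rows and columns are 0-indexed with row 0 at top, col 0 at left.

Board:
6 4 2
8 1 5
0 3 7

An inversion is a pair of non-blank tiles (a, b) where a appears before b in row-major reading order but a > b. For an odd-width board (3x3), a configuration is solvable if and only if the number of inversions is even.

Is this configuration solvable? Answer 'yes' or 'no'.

Inversions (pairs i<j in row-major order where tile[i] > tile[j] > 0): 14
14 is even, so the puzzle is solvable.

Answer: yes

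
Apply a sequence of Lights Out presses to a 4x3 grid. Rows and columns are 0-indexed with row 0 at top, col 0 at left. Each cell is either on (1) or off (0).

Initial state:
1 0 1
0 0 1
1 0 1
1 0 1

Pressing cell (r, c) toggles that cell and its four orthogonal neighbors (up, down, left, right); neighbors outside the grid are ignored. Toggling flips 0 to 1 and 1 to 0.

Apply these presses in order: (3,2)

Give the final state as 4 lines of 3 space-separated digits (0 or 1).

After press 1 at (3,2):
1 0 1
0 0 1
1 0 0
1 1 0

Answer: 1 0 1
0 0 1
1 0 0
1 1 0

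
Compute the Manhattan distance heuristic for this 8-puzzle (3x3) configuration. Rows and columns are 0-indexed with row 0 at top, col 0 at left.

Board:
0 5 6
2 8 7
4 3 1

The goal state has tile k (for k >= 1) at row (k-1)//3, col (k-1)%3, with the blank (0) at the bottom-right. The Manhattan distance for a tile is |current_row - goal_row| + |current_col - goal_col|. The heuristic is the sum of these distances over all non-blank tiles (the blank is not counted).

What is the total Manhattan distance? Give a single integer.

Answer: 16

Derivation:
Tile 5: at (0,1), goal (1,1), distance |0-1|+|1-1| = 1
Tile 6: at (0,2), goal (1,2), distance |0-1|+|2-2| = 1
Tile 2: at (1,0), goal (0,1), distance |1-0|+|0-1| = 2
Tile 8: at (1,1), goal (2,1), distance |1-2|+|1-1| = 1
Tile 7: at (1,2), goal (2,0), distance |1-2|+|2-0| = 3
Tile 4: at (2,0), goal (1,0), distance |2-1|+|0-0| = 1
Tile 3: at (2,1), goal (0,2), distance |2-0|+|1-2| = 3
Tile 1: at (2,2), goal (0,0), distance |2-0|+|2-0| = 4
Sum: 1 + 1 + 2 + 1 + 3 + 1 + 3 + 4 = 16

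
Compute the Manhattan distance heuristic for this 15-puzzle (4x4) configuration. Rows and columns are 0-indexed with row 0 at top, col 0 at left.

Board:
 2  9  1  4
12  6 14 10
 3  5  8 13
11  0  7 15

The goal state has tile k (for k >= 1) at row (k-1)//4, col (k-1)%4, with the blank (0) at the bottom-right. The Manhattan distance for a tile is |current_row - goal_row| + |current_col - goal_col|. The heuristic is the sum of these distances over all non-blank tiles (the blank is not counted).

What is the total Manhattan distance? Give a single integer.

Tile 2: at (0,0), goal (0,1), distance |0-0|+|0-1| = 1
Tile 9: at (0,1), goal (2,0), distance |0-2|+|1-0| = 3
Tile 1: at (0,2), goal (0,0), distance |0-0|+|2-0| = 2
Tile 4: at (0,3), goal (0,3), distance |0-0|+|3-3| = 0
Tile 12: at (1,0), goal (2,3), distance |1-2|+|0-3| = 4
Tile 6: at (1,1), goal (1,1), distance |1-1|+|1-1| = 0
Tile 14: at (1,2), goal (3,1), distance |1-3|+|2-1| = 3
Tile 10: at (1,3), goal (2,1), distance |1-2|+|3-1| = 3
Tile 3: at (2,0), goal (0,2), distance |2-0|+|0-2| = 4
Tile 5: at (2,1), goal (1,0), distance |2-1|+|1-0| = 2
Tile 8: at (2,2), goal (1,3), distance |2-1|+|2-3| = 2
Tile 13: at (2,3), goal (3,0), distance |2-3|+|3-0| = 4
Tile 11: at (3,0), goal (2,2), distance |3-2|+|0-2| = 3
Tile 7: at (3,2), goal (1,2), distance |3-1|+|2-2| = 2
Tile 15: at (3,3), goal (3,2), distance |3-3|+|3-2| = 1
Sum: 1 + 3 + 2 + 0 + 4 + 0 + 3 + 3 + 4 + 2 + 2 + 4 + 3 + 2 + 1 = 34

Answer: 34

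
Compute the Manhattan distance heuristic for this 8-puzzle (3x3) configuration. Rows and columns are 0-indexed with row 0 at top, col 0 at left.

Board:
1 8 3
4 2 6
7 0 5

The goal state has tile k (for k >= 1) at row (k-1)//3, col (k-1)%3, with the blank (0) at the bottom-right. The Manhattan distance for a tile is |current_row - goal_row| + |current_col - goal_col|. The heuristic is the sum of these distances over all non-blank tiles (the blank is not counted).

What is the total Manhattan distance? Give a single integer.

Tile 1: at (0,0), goal (0,0), distance |0-0|+|0-0| = 0
Tile 8: at (0,1), goal (2,1), distance |0-2|+|1-1| = 2
Tile 3: at (0,2), goal (0,2), distance |0-0|+|2-2| = 0
Tile 4: at (1,0), goal (1,0), distance |1-1|+|0-0| = 0
Tile 2: at (1,1), goal (0,1), distance |1-0|+|1-1| = 1
Tile 6: at (1,2), goal (1,2), distance |1-1|+|2-2| = 0
Tile 7: at (2,0), goal (2,0), distance |2-2|+|0-0| = 0
Tile 5: at (2,2), goal (1,1), distance |2-1|+|2-1| = 2
Sum: 0 + 2 + 0 + 0 + 1 + 0 + 0 + 2 = 5

Answer: 5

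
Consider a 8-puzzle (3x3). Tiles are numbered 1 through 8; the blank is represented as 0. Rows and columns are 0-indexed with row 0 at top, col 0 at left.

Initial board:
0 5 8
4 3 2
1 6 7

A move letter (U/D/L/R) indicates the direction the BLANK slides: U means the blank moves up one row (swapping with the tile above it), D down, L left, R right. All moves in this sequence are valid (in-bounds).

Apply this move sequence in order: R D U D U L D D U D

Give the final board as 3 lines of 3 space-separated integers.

After move 1 (R):
5 0 8
4 3 2
1 6 7

After move 2 (D):
5 3 8
4 0 2
1 6 7

After move 3 (U):
5 0 8
4 3 2
1 6 7

After move 4 (D):
5 3 8
4 0 2
1 6 7

After move 5 (U):
5 0 8
4 3 2
1 6 7

After move 6 (L):
0 5 8
4 3 2
1 6 7

After move 7 (D):
4 5 8
0 3 2
1 6 7

After move 8 (D):
4 5 8
1 3 2
0 6 7

After move 9 (U):
4 5 8
0 3 2
1 6 7

After move 10 (D):
4 5 8
1 3 2
0 6 7

Answer: 4 5 8
1 3 2
0 6 7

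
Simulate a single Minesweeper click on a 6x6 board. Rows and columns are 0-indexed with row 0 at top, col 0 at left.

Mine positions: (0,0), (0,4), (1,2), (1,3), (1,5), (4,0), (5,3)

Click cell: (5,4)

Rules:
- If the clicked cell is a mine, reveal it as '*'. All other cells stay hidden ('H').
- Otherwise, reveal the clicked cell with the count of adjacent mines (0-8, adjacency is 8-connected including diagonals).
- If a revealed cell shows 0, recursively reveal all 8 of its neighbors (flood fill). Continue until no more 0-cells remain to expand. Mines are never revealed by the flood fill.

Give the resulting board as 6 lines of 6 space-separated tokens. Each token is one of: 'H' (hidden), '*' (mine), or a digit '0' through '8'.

H H H H H H
H H H H H H
H H H H H H
H H H H H H
H H H H H H
H H H H 1 H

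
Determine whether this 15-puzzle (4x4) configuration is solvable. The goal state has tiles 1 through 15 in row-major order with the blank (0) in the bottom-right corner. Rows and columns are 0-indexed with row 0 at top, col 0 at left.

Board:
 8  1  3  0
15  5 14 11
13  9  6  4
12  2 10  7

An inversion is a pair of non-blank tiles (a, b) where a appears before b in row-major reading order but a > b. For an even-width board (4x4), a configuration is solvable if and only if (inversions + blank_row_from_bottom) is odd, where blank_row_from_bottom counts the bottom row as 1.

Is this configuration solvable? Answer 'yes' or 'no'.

Answer: no

Derivation:
Inversions: 54
Blank is in row 0 (0-indexed from top), which is row 4 counting from the bottom (bottom = 1).
54 + 4 = 58, which is even, so the puzzle is not solvable.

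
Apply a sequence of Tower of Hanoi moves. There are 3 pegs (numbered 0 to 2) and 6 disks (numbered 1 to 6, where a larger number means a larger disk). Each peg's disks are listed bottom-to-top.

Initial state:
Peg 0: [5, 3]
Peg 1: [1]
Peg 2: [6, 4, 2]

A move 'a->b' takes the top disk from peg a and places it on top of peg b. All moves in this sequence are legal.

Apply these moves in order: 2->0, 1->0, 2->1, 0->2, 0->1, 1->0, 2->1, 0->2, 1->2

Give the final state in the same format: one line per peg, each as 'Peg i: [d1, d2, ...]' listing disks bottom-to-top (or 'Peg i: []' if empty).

After move 1 (2->0):
Peg 0: [5, 3, 2]
Peg 1: [1]
Peg 2: [6, 4]

After move 2 (1->0):
Peg 0: [5, 3, 2, 1]
Peg 1: []
Peg 2: [6, 4]

After move 3 (2->1):
Peg 0: [5, 3, 2, 1]
Peg 1: [4]
Peg 2: [6]

After move 4 (0->2):
Peg 0: [5, 3, 2]
Peg 1: [4]
Peg 2: [6, 1]

After move 5 (0->1):
Peg 0: [5, 3]
Peg 1: [4, 2]
Peg 2: [6, 1]

After move 6 (1->0):
Peg 0: [5, 3, 2]
Peg 1: [4]
Peg 2: [6, 1]

After move 7 (2->1):
Peg 0: [5, 3, 2]
Peg 1: [4, 1]
Peg 2: [6]

After move 8 (0->2):
Peg 0: [5, 3]
Peg 1: [4, 1]
Peg 2: [6, 2]

After move 9 (1->2):
Peg 0: [5, 3]
Peg 1: [4]
Peg 2: [6, 2, 1]

Answer: Peg 0: [5, 3]
Peg 1: [4]
Peg 2: [6, 2, 1]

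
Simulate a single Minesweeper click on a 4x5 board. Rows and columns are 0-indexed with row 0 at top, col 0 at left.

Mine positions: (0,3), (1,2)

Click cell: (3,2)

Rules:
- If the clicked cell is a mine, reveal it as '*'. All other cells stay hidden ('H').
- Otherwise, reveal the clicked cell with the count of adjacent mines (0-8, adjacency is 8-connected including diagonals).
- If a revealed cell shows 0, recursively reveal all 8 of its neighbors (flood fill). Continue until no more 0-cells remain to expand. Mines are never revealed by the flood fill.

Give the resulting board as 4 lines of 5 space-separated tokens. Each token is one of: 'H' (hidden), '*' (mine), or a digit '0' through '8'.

0 1 H H H
0 1 H 2 1
0 1 1 1 0
0 0 0 0 0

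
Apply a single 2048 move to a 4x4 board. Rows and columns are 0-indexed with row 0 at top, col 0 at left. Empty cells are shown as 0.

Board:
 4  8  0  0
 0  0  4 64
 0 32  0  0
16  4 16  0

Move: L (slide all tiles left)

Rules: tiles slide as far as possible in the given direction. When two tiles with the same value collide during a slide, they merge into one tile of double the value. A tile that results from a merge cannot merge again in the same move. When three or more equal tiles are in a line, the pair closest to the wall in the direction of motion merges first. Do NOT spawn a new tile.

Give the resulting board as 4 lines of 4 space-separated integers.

Answer:  4  8  0  0
 4 64  0  0
32  0  0  0
16  4 16  0

Derivation:
Slide left:
row 0: [4, 8, 0, 0] -> [4, 8, 0, 0]
row 1: [0, 0, 4, 64] -> [4, 64, 0, 0]
row 2: [0, 32, 0, 0] -> [32, 0, 0, 0]
row 3: [16, 4, 16, 0] -> [16, 4, 16, 0]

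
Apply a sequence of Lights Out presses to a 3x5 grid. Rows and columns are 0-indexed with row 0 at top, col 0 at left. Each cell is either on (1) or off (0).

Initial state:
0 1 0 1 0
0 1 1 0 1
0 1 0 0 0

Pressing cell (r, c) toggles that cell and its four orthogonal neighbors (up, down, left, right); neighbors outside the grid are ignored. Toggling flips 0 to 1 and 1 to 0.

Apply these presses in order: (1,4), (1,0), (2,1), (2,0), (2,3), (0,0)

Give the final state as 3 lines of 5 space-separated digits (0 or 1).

Answer: 0 0 0 1 1
1 1 1 0 0
1 1 0 1 0

Derivation:
After press 1 at (1,4):
0 1 0 1 1
0 1 1 1 0
0 1 0 0 1

After press 2 at (1,0):
1 1 0 1 1
1 0 1 1 0
1 1 0 0 1

After press 3 at (2,1):
1 1 0 1 1
1 1 1 1 0
0 0 1 0 1

After press 4 at (2,0):
1 1 0 1 1
0 1 1 1 0
1 1 1 0 1

After press 5 at (2,3):
1 1 0 1 1
0 1 1 0 0
1 1 0 1 0

After press 6 at (0,0):
0 0 0 1 1
1 1 1 0 0
1 1 0 1 0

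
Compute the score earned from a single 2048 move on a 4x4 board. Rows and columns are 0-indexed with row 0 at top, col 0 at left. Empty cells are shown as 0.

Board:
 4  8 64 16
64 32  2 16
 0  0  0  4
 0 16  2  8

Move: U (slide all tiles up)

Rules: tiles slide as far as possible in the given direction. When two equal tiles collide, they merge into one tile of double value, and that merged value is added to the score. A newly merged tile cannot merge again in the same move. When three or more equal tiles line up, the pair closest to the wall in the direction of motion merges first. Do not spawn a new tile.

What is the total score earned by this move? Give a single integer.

Slide up:
col 0: [4, 64, 0, 0] -> [4, 64, 0, 0]  score +0 (running 0)
col 1: [8, 32, 0, 16] -> [8, 32, 16, 0]  score +0 (running 0)
col 2: [64, 2, 0, 2] -> [64, 4, 0, 0]  score +4 (running 4)
col 3: [16, 16, 4, 8] -> [32, 4, 8, 0]  score +32 (running 36)
Board after move:
 4  8 64 32
64 32  4  4
 0 16  0  8
 0  0  0  0

Answer: 36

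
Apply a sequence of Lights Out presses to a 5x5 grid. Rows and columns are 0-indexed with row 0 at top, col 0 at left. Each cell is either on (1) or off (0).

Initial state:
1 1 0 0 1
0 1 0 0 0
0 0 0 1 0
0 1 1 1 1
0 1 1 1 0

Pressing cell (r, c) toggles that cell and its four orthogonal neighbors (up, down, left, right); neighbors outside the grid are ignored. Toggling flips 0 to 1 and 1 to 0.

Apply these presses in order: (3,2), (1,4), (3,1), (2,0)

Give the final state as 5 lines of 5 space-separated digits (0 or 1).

Answer: 1 1 0 0 0
1 1 0 1 1
1 0 1 1 1
0 1 1 0 1
0 0 0 1 0

Derivation:
After press 1 at (3,2):
1 1 0 0 1
0 1 0 0 0
0 0 1 1 0
0 0 0 0 1
0 1 0 1 0

After press 2 at (1,4):
1 1 0 0 0
0 1 0 1 1
0 0 1 1 1
0 0 0 0 1
0 1 0 1 0

After press 3 at (3,1):
1 1 0 0 0
0 1 0 1 1
0 1 1 1 1
1 1 1 0 1
0 0 0 1 0

After press 4 at (2,0):
1 1 0 0 0
1 1 0 1 1
1 0 1 1 1
0 1 1 0 1
0 0 0 1 0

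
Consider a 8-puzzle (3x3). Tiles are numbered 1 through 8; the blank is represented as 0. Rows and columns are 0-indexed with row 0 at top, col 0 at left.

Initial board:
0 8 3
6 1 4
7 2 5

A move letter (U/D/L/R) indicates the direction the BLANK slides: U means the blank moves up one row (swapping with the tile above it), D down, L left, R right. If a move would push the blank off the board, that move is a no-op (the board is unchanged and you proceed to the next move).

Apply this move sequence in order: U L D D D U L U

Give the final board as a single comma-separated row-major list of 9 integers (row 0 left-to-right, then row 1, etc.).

After move 1 (U):
0 8 3
6 1 4
7 2 5

After move 2 (L):
0 8 3
6 1 4
7 2 5

After move 3 (D):
6 8 3
0 1 4
7 2 5

After move 4 (D):
6 8 3
7 1 4
0 2 5

After move 5 (D):
6 8 3
7 1 4
0 2 5

After move 6 (U):
6 8 3
0 1 4
7 2 5

After move 7 (L):
6 8 3
0 1 4
7 2 5

After move 8 (U):
0 8 3
6 1 4
7 2 5

Answer: 0, 8, 3, 6, 1, 4, 7, 2, 5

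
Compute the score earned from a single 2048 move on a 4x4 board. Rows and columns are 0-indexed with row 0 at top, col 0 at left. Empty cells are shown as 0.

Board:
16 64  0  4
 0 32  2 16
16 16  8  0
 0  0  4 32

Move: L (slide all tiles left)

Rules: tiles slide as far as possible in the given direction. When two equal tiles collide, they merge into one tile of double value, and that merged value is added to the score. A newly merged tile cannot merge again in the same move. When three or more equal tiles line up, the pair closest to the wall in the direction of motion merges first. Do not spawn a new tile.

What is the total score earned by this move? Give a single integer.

Answer: 32

Derivation:
Slide left:
row 0: [16, 64, 0, 4] -> [16, 64, 4, 0]  score +0 (running 0)
row 1: [0, 32, 2, 16] -> [32, 2, 16, 0]  score +0 (running 0)
row 2: [16, 16, 8, 0] -> [32, 8, 0, 0]  score +32 (running 32)
row 3: [0, 0, 4, 32] -> [4, 32, 0, 0]  score +0 (running 32)
Board after move:
16 64  4  0
32  2 16  0
32  8  0  0
 4 32  0  0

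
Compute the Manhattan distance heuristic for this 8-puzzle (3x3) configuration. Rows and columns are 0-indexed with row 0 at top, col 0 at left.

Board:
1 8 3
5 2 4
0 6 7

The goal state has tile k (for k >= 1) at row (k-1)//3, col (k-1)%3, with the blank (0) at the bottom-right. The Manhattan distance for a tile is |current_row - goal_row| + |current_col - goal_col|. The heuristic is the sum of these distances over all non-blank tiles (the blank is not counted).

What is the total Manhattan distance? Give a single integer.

Answer: 10

Derivation:
Tile 1: (0,0)->(0,0) = 0
Tile 8: (0,1)->(2,1) = 2
Tile 3: (0,2)->(0,2) = 0
Tile 5: (1,0)->(1,1) = 1
Tile 2: (1,1)->(0,1) = 1
Tile 4: (1,2)->(1,0) = 2
Tile 6: (2,1)->(1,2) = 2
Tile 7: (2,2)->(2,0) = 2
Sum: 0 + 2 + 0 + 1 + 1 + 2 + 2 + 2 = 10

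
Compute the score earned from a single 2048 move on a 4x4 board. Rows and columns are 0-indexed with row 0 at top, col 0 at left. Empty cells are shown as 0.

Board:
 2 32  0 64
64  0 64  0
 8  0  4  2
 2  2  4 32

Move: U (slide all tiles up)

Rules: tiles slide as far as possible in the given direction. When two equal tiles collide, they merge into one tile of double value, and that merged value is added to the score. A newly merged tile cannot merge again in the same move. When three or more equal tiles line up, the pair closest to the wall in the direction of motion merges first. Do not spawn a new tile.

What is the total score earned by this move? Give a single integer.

Answer: 8

Derivation:
Slide up:
col 0: [2, 64, 8, 2] -> [2, 64, 8, 2]  score +0 (running 0)
col 1: [32, 0, 0, 2] -> [32, 2, 0, 0]  score +0 (running 0)
col 2: [0, 64, 4, 4] -> [64, 8, 0, 0]  score +8 (running 8)
col 3: [64, 0, 2, 32] -> [64, 2, 32, 0]  score +0 (running 8)
Board after move:
 2 32 64 64
64  2  8  2
 8  0  0 32
 2  0  0  0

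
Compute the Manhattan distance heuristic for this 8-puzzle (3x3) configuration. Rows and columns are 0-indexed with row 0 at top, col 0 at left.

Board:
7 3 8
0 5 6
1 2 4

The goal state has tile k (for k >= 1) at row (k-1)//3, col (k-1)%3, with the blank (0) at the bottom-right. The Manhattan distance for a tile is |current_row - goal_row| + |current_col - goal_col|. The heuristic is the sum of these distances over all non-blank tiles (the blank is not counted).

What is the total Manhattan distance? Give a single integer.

Tile 7: at (0,0), goal (2,0), distance |0-2|+|0-0| = 2
Tile 3: at (0,1), goal (0,2), distance |0-0|+|1-2| = 1
Tile 8: at (0,2), goal (2,1), distance |0-2|+|2-1| = 3
Tile 5: at (1,1), goal (1,1), distance |1-1|+|1-1| = 0
Tile 6: at (1,2), goal (1,2), distance |1-1|+|2-2| = 0
Tile 1: at (2,0), goal (0,0), distance |2-0|+|0-0| = 2
Tile 2: at (2,1), goal (0,1), distance |2-0|+|1-1| = 2
Tile 4: at (2,2), goal (1,0), distance |2-1|+|2-0| = 3
Sum: 2 + 1 + 3 + 0 + 0 + 2 + 2 + 3 = 13

Answer: 13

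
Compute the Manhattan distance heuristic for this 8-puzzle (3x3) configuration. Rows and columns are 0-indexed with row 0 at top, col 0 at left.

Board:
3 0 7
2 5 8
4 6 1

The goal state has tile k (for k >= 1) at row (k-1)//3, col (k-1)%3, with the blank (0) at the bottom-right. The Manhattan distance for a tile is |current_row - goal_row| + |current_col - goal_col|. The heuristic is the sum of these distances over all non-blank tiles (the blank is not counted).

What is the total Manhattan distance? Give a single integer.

Tile 3: (0,0)->(0,2) = 2
Tile 7: (0,2)->(2,0) = 4
Tile 2: (1,0)->(0,1) = 2
Tile 5: (1,1)->(1,1) = 0
Tile 8: (1,2)->(2,1) = 2
Tile 4: (2,0)->(1,0) = 1
Tile 6: (2,1)->(1,2) = 2
Tile 1: (2,2)->(0,0) = 4
Sum: 2 + 4 + 2 + 0 + 2 + 1 + 2 + 4 = 17

Answer: 17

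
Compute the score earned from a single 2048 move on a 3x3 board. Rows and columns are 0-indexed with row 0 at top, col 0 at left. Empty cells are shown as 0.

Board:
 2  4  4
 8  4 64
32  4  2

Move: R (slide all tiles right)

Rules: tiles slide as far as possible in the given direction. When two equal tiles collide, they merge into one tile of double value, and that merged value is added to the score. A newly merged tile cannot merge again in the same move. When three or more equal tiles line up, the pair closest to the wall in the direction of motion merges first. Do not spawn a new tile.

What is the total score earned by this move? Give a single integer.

Answer: 8

Derivation:
Slide right:
row 0: [2, 4, 4] -> [0, 2, 8]  score +8 (running 8)
row 1: [8, 4, 64] -> [8, 4, 64]  score +0 (running 8)
row 2: [32, 4, 2] -> [32, 4, 2]  score +0 (running 8)
Board after move:
 0  2  8
 8  4 64
32  4  2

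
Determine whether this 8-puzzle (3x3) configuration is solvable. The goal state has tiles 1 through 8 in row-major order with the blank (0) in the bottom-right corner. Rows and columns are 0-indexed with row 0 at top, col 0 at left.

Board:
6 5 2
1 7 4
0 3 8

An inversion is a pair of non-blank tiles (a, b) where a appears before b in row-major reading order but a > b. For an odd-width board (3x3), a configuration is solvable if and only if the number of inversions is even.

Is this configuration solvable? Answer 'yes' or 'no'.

Answer: no

Derivation:
Inversions (pairs i<j in row-major order where tile[i] > tile[j] > 0): 13
13 is odd, so the puzzle is not solvable.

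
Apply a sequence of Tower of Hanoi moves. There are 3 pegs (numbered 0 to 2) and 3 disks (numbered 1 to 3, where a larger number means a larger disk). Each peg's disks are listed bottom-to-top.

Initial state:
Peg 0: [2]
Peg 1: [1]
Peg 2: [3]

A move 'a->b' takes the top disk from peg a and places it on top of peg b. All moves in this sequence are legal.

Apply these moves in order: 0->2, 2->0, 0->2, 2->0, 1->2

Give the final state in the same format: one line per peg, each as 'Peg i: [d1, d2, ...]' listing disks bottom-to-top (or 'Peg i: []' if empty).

Answer: Peg 0: [2]
Peg 1: []
Peg 2: [3, 1]

Derivation:
After move 1 (0->2):
Peg 0: []
Peg 1: [1]
Peg 2: [3, 2]

After move 2 (2->0):
Peg 0: [2]
Peg 1: [1]
Peg 2: [3]

After move 3 (0->2):
Peg 0: []
Peg 1: [1]
Peg 2: [3, 2]

After move 4 (2->0):
Peg 0: [2]
Peg 1: [1]
Peg 2: [3]

After move 5 (1->2):
Peg 0: [2]
Peg 1: []
Peg 2: [3, 1]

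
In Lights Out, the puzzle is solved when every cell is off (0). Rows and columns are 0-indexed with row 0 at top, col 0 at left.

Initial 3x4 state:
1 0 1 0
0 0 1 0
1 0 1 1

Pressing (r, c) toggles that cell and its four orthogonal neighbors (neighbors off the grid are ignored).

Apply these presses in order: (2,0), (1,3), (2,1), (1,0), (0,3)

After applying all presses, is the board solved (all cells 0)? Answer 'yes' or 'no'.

Answer: yes

Derivation:
After press 1 at (2,0):
1 0 1 0
1 0 1 0
0 1 1 1

After press 2 at (1,3):
1 0 1 1
1 0 0 1
0 1 1 0

After press 3 at (2,1):
1 0 1 1
1 1 0 1
1 0 0 0

After press 4 at (1,0):
0 0 1 1
0 0 0 1
0 0 0 0

After press 5 at (0,3):
0 0 0 0
0 0 0 0
0 0 0 0

Lights still on: 0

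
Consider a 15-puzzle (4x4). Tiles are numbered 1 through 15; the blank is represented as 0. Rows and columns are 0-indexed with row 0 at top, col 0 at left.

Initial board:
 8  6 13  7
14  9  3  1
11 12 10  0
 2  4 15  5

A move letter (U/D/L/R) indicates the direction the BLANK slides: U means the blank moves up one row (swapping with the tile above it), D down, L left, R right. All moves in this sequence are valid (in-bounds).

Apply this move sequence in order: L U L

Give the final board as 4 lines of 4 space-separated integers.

After move 1 (L):
 8  6 13  7
14  9  3  1
11 12  0 10
 2  4 15  5

After move 2 (U):
 8  6 13  7
14  9  0  1
11 12  3 10
 2  4 15  5

After move 3 (L):
 8  6 13  7
14  0  9  1
11 12  3 10
 2  4 15  5

Answer:  8  6 13  7
14  0  9  1
11 12  3 10
 2  4 15  5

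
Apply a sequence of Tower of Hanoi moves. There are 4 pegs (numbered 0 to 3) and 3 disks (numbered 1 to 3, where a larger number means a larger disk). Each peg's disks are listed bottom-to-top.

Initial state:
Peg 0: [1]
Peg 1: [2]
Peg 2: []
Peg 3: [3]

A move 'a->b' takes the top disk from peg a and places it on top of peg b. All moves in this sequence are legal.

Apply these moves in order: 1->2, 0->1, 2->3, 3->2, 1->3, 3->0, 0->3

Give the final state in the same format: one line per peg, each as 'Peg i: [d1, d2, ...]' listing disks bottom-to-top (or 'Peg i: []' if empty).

Answer: Peg 0: []
Peg 1: []
Peg 2: [2]
Peg 3: [3, 1]

Derivation:
After move 1 (1->2):
Peg 0: [1]
Peg 1: []
Peg 2: [2]
Peg 3: [3]

After move 2 (0->1):
Peg 0: []
Peg 1: [1]
Peg 2: [2]
Peg 3: [3]

After move 3 (2->3):
Peg 0: []
Peg 1: [1]
Peg 2: []
Peg 3: [3, 2]

After move 4 (3->2):
Peg 0: []
Peg 1: [1]
Peg 2: [2]
Peg 3: [3]

After move 5 (1->3):
Peg 0: []
Peg 1: []
Peg 2: [2]
Peg 3: [3, 1]

After move 6 (3->0):
Peg 0: [1]
Peg 1: []
Peg 2: [2]
Peg 3: [3]

After move 7 (0->3):
Peg 0: []
Peg 1: []
Peg 2: [2]
Peg 3: [3, 1]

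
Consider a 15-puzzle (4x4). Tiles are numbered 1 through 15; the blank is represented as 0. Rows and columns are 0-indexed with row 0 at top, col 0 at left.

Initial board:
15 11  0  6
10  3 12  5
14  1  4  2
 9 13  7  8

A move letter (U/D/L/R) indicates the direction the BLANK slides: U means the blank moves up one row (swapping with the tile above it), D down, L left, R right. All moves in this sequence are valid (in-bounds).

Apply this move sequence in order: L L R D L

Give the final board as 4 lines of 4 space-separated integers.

After move 1 (L):
15  0 11  6
10  3 12  5
14  1  4  2
 9 13  7  8

After move 2 (L):
 0 15 11  6
10  3 12  5
14  1  4  2
 9 13  7  8

After move 3 (R):
15  0 11  6
10  3 12  5
14  1  4  2
 9 13  7  8

After move 4 (D):
15  3 11  6
10  0 12  5
14  1  4  2
 9 13  7  8

After move 5 (L):
15  3 11  6
 0 10 12  5
14  1  4  2
 9 13  7  8

Answer: 15  3 11  6
 0 10 12  5
14  1  4  2
 9 13  7  8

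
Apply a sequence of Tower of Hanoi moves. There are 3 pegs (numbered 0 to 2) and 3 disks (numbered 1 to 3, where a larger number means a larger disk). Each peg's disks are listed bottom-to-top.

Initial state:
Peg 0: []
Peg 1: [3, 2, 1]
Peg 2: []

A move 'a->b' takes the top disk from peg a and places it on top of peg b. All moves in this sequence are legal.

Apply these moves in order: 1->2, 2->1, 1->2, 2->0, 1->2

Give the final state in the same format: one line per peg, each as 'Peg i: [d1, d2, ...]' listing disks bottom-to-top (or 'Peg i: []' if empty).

After move 1 (1->2):
Peg 0: []
Peg 1: [3, 2]
Peg 2: [1]

After move 2 (2->1):
Peg 0: []
Peg 1: [3, 2, 1]
Peg 2: []

After move 3 (1->2):
Peg 0: []
Peg 1: [3, 2]
Peg 2: [1]

After move 4 (2->0):
Peg 0: [1]
Peg 1: [3, 2]
Peg 2: []

After move 5 (1->2):
Peg 0: [1]
Peg 1: [3]
Peg 2: [2]

Answer: Peg 0: [1]
Peg 1: [3]
Peg 2: [2]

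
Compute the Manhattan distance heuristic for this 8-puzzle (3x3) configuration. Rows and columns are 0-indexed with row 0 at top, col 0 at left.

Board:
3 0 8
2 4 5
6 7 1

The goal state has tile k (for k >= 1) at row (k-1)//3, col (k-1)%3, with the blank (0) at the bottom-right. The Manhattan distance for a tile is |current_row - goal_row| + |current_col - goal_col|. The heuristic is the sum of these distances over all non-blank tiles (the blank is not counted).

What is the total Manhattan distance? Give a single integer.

Answer: 17

Derivation:
Tile 3: (0,0)->(0,2) = 2
Tile 8: (0,2)->(2,1) = 3
Tile 2: (1,0)->(0,1) = 2
Tile 4: (1,1)->(1,0) = 1
Tile 5: (1,2)->(1,1) = 1
Tile 6: (2,0)->(1,2) = 3
Tile 7: (2,1)->(2,0) = 1
Tile 1: (2,2)->(0,0) = 4
Sum: 2 + 3 + 2 + 1 + 1 + 3 + 1 + 4 = 17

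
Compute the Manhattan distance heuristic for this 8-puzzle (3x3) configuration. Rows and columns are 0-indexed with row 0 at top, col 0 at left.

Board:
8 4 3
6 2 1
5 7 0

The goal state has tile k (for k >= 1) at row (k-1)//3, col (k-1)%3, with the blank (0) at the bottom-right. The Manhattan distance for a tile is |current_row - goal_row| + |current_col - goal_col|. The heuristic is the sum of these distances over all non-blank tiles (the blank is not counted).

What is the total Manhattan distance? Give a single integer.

Tile 8: (0,0)->(2,1) = 3
Tile 4: (0,1)->(1,0) = 2
Tile 3: (0,2)->(0,2) = 0
Tile 6: (1,0)->(1,2) = 2
Tile 2: (1,1)->(0,1) = 1
Tile 1: (1,2)->(0,0) = 3
Tile 5: (2,0)->(1,1) = 2
Tile 7: (2,1)->(2,0) = 1
Sum: 3 + 2 + 0 + 2 + 1 + 3 + 2 + 1 = 14

Answer: 14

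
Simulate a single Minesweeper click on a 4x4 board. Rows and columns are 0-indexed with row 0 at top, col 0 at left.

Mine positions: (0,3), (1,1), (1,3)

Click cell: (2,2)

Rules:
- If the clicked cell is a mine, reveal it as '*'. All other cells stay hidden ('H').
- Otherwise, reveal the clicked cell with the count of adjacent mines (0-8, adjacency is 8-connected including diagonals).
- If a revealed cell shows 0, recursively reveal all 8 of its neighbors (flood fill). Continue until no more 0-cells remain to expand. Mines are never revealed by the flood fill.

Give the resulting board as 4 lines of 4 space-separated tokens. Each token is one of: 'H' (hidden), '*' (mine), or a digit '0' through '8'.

H H H H
H H H H
H H 2 H
H H H H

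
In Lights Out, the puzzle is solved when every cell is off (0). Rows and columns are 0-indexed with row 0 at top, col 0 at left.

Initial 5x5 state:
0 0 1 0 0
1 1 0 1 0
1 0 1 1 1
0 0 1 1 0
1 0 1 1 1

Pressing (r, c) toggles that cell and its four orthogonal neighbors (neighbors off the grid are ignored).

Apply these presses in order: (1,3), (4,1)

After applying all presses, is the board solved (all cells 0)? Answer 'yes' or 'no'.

After press 1 at (1,3):
0 0 1 1 0
1 1 1 0 1
1 0 1 0 1
0 0 1 1 0
1 0 1 1 1

After press 2 at (4,1):
0 0 1 1 0
1 1 1 0 1
1 0 1 0 1
0 1 1 1 0
0 1 0 1 1

Lights still on: 15

Answer: no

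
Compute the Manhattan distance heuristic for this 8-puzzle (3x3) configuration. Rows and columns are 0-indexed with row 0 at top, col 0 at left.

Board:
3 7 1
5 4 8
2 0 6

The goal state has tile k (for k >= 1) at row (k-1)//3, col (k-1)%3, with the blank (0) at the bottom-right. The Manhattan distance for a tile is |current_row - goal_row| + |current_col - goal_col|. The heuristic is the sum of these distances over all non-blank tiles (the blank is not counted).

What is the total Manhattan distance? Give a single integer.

Tile 3: at (0,0), goal (0,2), distance |0-0|+|0-2| = 2
Tile 7: at (0,1), goal (2,0), distance |0-2|+|1-0| = 3
Tile 1: at (0,2), goal (0,0), distance |0-0|+|2-0| = 2
Tile 5: at (1,0), goal (1,1), distance |1-1|+|0-1| = 1
Tile 4: at (1,1), goal (1,0), distance |1-1|+|1-0| = 1
Tile 8: at (1,2), goal (2,1), distance |1-2|+|2-1| = 2
Tile 2: at (2,0), goal (0,1), distance |2-0|+|0-1| = 3
Tile 6: at (2,2), goal (1,2), distance |2-1|+|2-2| = 1
Sum: 2 + 3 + 2 + 1 + 1 + 2 + 3 + 1 = 15

Answer: 15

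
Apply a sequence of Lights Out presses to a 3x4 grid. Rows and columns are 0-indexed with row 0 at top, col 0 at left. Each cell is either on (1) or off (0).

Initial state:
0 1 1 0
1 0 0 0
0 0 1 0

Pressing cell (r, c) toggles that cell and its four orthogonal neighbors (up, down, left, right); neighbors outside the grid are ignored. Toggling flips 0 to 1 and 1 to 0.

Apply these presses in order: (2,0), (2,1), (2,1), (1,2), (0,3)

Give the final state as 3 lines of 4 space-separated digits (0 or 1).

After press 1 at (2,0):
0 1 1 0
0 0 0 0
1 1 1 0

After press 2 at (2,1):
0 1 1 0
0 1 0 0
0 0 0 0

After press 3 at (2,1):
0 1 1 0
0 0 0 0
1 1 1 0

After press 4 at (1,2):
0 1 0 0
0 1 1 1
1 1 0 0

After press 5 at (0,3):
0 1 1 1
0 1 1 0
1 1 0 0

Answer: 0 1 1 1
0 1 1 0
1 1 0 0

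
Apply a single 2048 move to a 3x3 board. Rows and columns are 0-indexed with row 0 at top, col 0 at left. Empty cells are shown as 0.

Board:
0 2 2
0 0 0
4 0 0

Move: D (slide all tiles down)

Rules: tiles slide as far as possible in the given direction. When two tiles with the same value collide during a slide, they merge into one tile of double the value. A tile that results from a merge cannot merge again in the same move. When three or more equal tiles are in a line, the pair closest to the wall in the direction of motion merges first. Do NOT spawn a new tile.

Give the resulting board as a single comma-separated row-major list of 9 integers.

Answer: 0, 0, 0, 0, 0, 0, 4, 2, 2

Derivation:
Slide down:
col 0: [0, 0, 4] -> [0, 0, 4]
col 1: [2, 0, 0] -> [0, 0, 2]
col 2: [2, 0, 0] -> [0, 0, 2]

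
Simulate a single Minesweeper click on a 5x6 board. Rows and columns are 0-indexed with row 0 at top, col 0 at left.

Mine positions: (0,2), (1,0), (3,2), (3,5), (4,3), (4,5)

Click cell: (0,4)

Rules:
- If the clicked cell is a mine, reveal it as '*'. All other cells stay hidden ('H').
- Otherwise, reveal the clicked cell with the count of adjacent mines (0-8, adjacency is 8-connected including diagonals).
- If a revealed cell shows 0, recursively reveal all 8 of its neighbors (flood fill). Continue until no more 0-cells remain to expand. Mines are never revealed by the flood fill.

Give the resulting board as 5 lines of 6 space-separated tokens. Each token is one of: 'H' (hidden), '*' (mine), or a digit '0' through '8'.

H H H 1 0 0
H H H 1 0 0
H H H 1 1 1
H H H H H H
H H H H H H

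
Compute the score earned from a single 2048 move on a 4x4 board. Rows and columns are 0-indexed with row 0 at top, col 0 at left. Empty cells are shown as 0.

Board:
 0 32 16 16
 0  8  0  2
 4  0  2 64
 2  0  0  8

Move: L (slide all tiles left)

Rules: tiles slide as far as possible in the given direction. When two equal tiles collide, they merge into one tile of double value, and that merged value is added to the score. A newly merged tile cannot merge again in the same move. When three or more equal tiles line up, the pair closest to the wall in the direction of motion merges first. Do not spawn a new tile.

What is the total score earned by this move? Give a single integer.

Slide left:
row 0: [0, 32, 16, 16] -> [32, 32, 0, 0]  score +32 (running 32)
row 1: [0, 8, 0, 2] -> [8, 2, 0, 0]  score +0 (running 32)
row 2: [4, 0, 2, 64] -> [4, 2, 64, 0]  score +0 (running 32)
row 3: [2, 0, 0, 8] -> [2, 8, 0, 0]  score +0 (running 32)
Board after move:
32 32  0  0
 8  2  0  0
 4  2 64  0
 2  8  0  0

Answer: 32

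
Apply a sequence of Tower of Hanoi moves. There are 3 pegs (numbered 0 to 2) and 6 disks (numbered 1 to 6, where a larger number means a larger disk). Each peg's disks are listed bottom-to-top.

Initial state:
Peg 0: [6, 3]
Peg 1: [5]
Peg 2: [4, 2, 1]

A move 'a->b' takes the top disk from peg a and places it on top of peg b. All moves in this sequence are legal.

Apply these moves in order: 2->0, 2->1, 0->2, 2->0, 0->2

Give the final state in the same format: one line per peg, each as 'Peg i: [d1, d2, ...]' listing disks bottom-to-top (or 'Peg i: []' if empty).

After move 1 (2->0):
Peg 0: [6, 3, 1]
Peg 1: [5]
Peg 2: [4, 2]

After move 2 (2->1):
Peg 0: [6, 3, 1]
Peg 1: [5, 2]
Peg 2: [4]

After move 3 (0->2):
Peg 0: [6, 3]
Peg 1: [5, 2]
Peg 2: [4, 1]

After move 4 (2->0):
Peg 0: [6, 3, 1]
Peg 1: [5, 2]
Peg 2: [4]

After move 5 (0->2):
Peg 0: [6, 3]
Peg 1: [5, 2]
Peg 2: [4, 1]

Answer: Peg 0: [6, 3]
Peg 1: [5, 2]
Peg 2: [4, 1]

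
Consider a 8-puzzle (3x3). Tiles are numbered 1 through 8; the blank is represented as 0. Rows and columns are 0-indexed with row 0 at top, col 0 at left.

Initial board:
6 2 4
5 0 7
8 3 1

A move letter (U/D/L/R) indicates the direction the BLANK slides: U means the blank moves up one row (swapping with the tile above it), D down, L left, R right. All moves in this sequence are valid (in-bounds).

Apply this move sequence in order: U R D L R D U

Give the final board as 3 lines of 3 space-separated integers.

Answer: 6 4 7
5 2 0
8 3 1

Derivation:
After move 1 (U):
6 0 4
5 2 7
8 3 1

After move 2 (R):
6 4 0
5 2 7
8 3 1

After move 3 (D):
6 4 7
5 2 0
8 3 1

After move 4 (L):
6 4 7
5 0 2
8 3 1

After move 5 (R):
6 4 7
5 2 0
8 3 1

After move 6 (D):
6 4 7
5 2 1
8 3 0

After move 7 (U):
6 4 7
5 2 0
8 3 1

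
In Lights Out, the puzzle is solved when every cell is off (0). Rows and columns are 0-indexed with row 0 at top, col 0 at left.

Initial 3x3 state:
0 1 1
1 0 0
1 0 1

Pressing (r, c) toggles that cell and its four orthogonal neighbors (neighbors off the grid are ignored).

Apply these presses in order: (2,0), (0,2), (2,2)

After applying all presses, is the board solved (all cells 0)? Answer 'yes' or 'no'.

Answer: yes

Derivation:
After press 1 at (2,0):
0 1 1
0 0 0
0 1 1

After press 2 at (0,2):
0 0 0
0 0 1
0 1 1

After press 3 at (2,2):
0 0 0
0 0 0
0 0 0

Lights still on: 0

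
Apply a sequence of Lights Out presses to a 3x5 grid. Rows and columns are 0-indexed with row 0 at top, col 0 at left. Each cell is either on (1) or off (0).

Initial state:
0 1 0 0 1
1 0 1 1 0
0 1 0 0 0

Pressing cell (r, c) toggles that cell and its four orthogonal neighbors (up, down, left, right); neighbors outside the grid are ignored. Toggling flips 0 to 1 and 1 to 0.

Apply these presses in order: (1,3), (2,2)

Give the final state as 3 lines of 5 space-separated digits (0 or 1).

After press 1 at (1,3):
0 1 0 1 1
1 0 0 0 1
0 1 0 1 0

After press 2 at (2,2):
0 1 0 1 1
1 0 1 0 1
0 0 1 0 0

Answer: 0 1 0 1 1
1 0 1 0 1
0 0 1 0 0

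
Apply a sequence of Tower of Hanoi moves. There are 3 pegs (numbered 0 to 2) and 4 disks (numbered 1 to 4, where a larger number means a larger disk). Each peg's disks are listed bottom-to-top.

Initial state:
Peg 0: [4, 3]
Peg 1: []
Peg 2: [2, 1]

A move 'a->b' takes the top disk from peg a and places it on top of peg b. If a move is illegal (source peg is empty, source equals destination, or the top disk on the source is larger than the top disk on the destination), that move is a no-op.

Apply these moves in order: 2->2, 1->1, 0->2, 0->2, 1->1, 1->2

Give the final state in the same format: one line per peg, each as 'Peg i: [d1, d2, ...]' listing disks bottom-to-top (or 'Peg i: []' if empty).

Answer: Peg 0: [4, 3]
Peg 1: []
Peg 2: [2, 1]

Derivation:
After move 1 (2->2):
Peg 0: [4, 3]
Peg 1: []
Peg 2: [2, 1]

After move 2 (1->1):
Peg 0: [4, 3]
Peg 1: []
Peg 2: [2, 1]

After move 3 (0->2):
Peg 0: [4, 3]
Peg 1: []
Peg 2: [2, 1]

After move 4 (0->2):
Peg 0: [4, 3]
Peg 1: []
Peg 2: [2, 1]

After move 5 (1->1):
Peg 0: [4, 3]
Peg 1: []
Peg 2: [2, 1]

After move 6 (1->2):
Peg 0: [4, 3]
Peg 1: []
Peg 2: [2, 1]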